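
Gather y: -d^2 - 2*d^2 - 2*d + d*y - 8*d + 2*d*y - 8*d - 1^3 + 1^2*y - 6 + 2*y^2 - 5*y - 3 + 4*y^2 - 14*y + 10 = -3*d^2 - 18*d + 6*y^2 + y*(3*d - 18)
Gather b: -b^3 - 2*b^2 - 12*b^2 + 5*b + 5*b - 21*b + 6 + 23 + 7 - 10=-b^3 - 14*b^2 - 11*b + 26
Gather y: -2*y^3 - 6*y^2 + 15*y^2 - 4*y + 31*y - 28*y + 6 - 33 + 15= -2*y^3 + 9*y^2 - y - 12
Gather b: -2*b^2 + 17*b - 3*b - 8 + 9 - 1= -2*b^2 + 14*b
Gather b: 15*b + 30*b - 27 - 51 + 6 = 45*b - 72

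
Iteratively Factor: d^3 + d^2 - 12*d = (d + 4)*(d^2 - 3*d) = d*(d + 4)*(d - 3)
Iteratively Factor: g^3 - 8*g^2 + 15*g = (g - 5)*(g^2 - 3*g) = (g - 5)*(g - 3)*(g)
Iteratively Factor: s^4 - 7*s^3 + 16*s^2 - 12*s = (s - 2)*(s^3 - 5*s^2 + 6*s) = (s - 3)*(s - 2)*(s^2 - 2*s) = s*(s - 3)*(s - 2)*(s - 2)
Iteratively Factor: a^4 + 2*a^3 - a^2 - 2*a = (a + 2)*(a^3 - a) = a*(a + 2)*(a^2 - 1) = a*(a - 1)*(a + 2)*(a + 1)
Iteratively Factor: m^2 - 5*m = (m)*(m - 5)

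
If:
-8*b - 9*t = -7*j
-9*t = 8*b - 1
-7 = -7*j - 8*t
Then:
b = -23/32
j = 1/7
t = 3/4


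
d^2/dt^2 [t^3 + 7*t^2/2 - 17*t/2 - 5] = 6*t + 7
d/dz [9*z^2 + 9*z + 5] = 18*z + 9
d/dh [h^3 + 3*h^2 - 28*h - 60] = 3*h^2 + 6*h - 28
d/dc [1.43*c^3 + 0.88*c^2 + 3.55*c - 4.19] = 4.29*c^2 + 1.76*c + 3.55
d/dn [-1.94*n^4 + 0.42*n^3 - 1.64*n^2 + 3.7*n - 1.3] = -7.76*n^3 + 1.26*n^2 - 3.28*n + 3.7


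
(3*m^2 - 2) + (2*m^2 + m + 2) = 5*m^2 + m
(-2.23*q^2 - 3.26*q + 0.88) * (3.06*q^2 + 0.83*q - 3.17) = -6.8238*q^4 - 11.8265*q^3 + 7.0561*q^2 + 11.0646*q - 2.7896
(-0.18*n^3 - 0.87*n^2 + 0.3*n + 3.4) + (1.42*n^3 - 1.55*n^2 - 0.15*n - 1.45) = 1.24*n^3 - 2.42*n^2 + 0.15*n + 1.95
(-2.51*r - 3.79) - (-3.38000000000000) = -2.51*r - 0.41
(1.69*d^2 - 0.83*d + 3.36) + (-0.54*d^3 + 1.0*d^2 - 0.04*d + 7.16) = -0.54*d^3 + 2.69*d^2 - 0.87*d + 10.52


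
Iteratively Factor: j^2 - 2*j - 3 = (j - 3)*(j + 1)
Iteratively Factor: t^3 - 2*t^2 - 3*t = (t)*(t^2 - 2*t - 3) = t*(t - 3)*(t + 1)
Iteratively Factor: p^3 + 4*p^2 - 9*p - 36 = (p + 3)*(p^2 + p - 12) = (p - 3)*(p + 3)*(p + 4)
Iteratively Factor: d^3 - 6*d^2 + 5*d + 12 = (d + 1)*(d^2 - 7*d + 12) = (d - 3)*(d + 1)*(d - 4)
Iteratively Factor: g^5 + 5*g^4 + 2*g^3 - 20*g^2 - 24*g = (g)*(g^4 + 5*g^3 + 2*g^2 - 20*g - 24) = g*(g + 2)*(g^3 + 3*g^2 - 4*g - 12) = g*(g - 2)*(g + 2)*(g^2 + 5*g + 6) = g*(g - 2)*(g + 2)^2*(g + 3)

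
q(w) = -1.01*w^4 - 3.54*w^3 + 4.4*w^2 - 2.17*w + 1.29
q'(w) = -4.04*w^3 - 10.62*w^2 + 8.8*w - 2.17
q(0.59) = 0.69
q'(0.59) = -1.50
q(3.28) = -200.31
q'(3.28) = -230.12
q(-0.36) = 2.79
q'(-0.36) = -6.53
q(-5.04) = -74.49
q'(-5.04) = 200.93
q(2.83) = -114.63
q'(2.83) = -153.89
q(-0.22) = 2.02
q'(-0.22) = -4.58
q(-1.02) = 10.74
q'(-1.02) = -17.91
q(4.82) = -848.50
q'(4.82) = -658.88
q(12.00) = -26451.63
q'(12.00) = -8406.97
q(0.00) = 1.29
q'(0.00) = -2.17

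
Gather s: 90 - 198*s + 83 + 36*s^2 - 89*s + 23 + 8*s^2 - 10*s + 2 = 44*s^2 - 297*s + 198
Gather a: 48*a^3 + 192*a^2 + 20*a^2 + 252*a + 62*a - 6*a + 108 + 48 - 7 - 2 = 48*a^3 + 212*a^2 + 308*a + 147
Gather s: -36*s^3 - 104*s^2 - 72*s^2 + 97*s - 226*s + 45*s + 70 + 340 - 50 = -36*s^3 - 176*s^2 - 84*s + 360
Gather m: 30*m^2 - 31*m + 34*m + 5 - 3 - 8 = 30*m^2 + 3*m - 6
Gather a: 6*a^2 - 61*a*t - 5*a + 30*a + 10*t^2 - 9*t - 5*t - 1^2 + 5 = 6*a^2 + a*(25 - 61*t) + 10*t^2 - 14*t + 4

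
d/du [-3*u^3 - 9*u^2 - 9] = 9*u*(-u - 2)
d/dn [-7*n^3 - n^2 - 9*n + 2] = -21*n^2 - 2*n - 9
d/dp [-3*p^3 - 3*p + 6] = -9*p^2 - 3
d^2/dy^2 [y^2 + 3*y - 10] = 2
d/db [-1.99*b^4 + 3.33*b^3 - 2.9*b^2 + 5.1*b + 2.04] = -7.96*b^3 + 9.99*b^2 - 5.8*b + 5.1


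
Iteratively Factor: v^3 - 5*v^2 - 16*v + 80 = (v + 4)*(v^2 - 9*v + 20) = (v - 4)*(v + 4)*(v - 5)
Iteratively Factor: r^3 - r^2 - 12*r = (r - 4)*(r^2 + 3*r) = (r - 4)*(r + 3)*(r)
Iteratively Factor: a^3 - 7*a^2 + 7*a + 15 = (a - 3)*(a^2 - 4*a - 5) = (a - 5)*(a - 3)*(a + 1)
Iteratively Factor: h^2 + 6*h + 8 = (h + 4)*(h + 2)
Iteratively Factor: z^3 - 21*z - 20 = (z + 4)*(z^2 - 4*z - 5) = (z + 1)*(z + 4)*(z - 5)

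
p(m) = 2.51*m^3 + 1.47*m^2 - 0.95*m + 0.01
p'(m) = 7.53*m^2 + 2.94*m - 0.95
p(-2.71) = -36.57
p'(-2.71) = 46.38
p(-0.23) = 0.28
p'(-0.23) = -1.23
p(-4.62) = -211.74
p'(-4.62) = 146.19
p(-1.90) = -10.09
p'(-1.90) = 20.65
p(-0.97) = 0.02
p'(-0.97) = 3.28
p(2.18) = 30.93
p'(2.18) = 41.24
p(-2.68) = -35.20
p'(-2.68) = 45.25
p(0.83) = 1.67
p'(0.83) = 6.68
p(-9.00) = -1702.16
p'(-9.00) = 582.52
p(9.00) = 1940.32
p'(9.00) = 635.44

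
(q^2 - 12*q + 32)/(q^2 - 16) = (q - 8)/(q + 4)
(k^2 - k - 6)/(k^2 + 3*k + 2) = (k - 3)/(k + 1)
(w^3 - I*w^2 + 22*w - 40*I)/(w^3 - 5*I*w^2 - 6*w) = (w^2 + I*w + 20)/(w*(w - 3*I))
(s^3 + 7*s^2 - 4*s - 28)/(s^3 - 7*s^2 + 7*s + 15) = (s^3 + 7*s^2 - 4*s - 28)/(s^3 - 7*s^2 + 7*s + 15)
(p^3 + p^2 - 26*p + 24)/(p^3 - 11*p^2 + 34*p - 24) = (p + 6)/(p - 6)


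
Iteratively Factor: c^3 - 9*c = (c + 3)*(c^2 - 3*c) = (c - 3)*(c + 3)*(c)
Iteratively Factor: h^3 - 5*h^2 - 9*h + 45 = (h + 3)*(h^2 - 8*h + 15) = (h - 3)*(h + 3)*(h - 5)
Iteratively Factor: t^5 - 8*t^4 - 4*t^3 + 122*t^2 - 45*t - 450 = (t + 2)*(t^4 - 10*t^3 + 16*t^2 + 90*t - 225) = (t - 5)*(t + 2)*(t^3 - 5*t^2 - 9*t + 45) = (t - 5)*(t - 3)*(t + 2)*(t^2 - 2*t - 15) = (t - 5)^2*(t - 3)*(t + 2)*(t + 3)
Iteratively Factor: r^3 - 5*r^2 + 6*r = (r - 2)*(r^2 - 3*r) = r*(r - 2)*(r - 3)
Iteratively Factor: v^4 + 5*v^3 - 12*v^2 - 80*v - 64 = (v + 4)*(v^3 + v^2 - 16*v - 16) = (v + 4)^2*(v^2 - 3*v - 4) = (v + 1)*(v + 4)^2*(v - 4)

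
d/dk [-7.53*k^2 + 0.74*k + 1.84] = 0.74 - 15.06*k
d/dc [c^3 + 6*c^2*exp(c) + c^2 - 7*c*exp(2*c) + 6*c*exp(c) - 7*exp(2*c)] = 6*c^2*exp(c) + 3*c^2 - 14*c*exp(2*c) + 18*c*exp(c) + 2*c - 21*exp(2*c) + 6*exp(c)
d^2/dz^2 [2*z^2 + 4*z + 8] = 4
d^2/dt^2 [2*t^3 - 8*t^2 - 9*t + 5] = 12*t - 16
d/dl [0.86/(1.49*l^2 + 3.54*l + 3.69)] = (-2.5628*l - 3.0444)/(1.49*l^2 + 3.54*l + 3.69)^2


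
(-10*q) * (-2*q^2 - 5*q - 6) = 20*q^3 + 50*q^2 + 60*q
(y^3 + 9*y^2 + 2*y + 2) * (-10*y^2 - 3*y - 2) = -10*y^5 - 93*y^4 - 49*y^3 - 44*y^2 - 10*y - 4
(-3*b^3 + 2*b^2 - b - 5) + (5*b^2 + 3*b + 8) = -3*b^3 + 7*b^2 + 2*b + 3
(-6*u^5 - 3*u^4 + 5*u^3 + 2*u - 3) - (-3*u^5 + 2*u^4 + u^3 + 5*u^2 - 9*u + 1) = -3*u^5 - 5*u^4 + 4*u^3 - 5*u^2 + 11*u - 4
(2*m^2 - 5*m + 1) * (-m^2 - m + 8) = -2*m^4 + 3*m^3 + 20*m^2 - 41*m + 8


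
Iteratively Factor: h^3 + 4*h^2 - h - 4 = (h - 1)*(h^2 + 5*h + 4) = (h - 1)*(h + 1)*(h + 4)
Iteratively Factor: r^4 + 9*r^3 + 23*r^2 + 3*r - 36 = (r + 3)*(r^3 + 6*r^2 + 5*r - 12) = (r - 1)*(r + 3)*(r^2 + 7*r + 12) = (r - 1)*(r + 3)*(r + 4)*(r + 3)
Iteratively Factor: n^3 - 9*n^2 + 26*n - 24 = (n - 3)*(n^2 - 6*n + 8) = (n - 3)*(n - 2)*(n - 4)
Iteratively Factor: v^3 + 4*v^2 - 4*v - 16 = (v + 4)*(v^2 - 4) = (v + 2)*(v + 4)*(v - 2)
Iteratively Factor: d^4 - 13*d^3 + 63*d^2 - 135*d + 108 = (d - 3)*(d^3 - 10*d^2 + 33*d - 36) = (d - 3)^2*(d^2 - 7*d + 12) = (d - 3)^3*(d - 4)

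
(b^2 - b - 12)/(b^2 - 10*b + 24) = (b + 3)/(b - 6)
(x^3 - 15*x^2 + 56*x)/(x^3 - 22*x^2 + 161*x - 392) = x/(x - 7)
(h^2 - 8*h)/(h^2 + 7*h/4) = 4*(h - 8)/(4*h + 7)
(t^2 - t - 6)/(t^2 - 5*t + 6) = (t + 2)/(t - 2)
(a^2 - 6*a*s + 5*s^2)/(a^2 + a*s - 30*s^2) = (a - s)/(a + 6*s)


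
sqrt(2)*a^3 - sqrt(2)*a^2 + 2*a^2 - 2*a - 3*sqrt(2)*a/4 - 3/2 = (a - 3/2)*(a + sqrt(2))*(sqrt(2)*a + sqrt(2)/2)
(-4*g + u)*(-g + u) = 4*g^2 - 5*g*u + u^2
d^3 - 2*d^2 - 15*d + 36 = (d - 3)^2*(d + 4)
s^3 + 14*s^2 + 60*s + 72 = (s + 2)*(s + 6)^2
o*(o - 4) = o^2 - 4*o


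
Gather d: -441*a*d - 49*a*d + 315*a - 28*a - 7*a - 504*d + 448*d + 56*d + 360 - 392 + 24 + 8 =-490*a*d + 280*a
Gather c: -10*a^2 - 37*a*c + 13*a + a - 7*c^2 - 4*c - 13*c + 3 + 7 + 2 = -10*a^2 + 14*a - 7*c^2 + c*(-37*a - 17) + 12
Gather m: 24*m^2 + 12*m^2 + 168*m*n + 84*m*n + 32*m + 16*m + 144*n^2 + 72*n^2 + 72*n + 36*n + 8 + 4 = 36*m^2 + m*(252*n + 48) + 216*n^2 + 108*n + 12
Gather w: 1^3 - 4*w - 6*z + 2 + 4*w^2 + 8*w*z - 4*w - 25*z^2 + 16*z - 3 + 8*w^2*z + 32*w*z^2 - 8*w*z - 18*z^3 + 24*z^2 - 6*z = w^2*(8*z + 4) + w*(32*z^2 - 8) - 18*z^3 - z^2 + 4*z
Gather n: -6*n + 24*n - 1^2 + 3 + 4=18*n + 6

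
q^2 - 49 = (q - 7)*(q + 7)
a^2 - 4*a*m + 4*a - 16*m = (a + 4)*(a - 4*m)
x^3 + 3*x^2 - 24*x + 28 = (x - 2)^2*(x + 7)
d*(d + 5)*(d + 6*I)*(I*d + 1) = I*d^4 - 5*d^3 + 5*I*d^3 - 25*d^2 + 6*I*d^2 + 30*I*d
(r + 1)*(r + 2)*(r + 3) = r^3 + 6*r^2 + 11*r + 6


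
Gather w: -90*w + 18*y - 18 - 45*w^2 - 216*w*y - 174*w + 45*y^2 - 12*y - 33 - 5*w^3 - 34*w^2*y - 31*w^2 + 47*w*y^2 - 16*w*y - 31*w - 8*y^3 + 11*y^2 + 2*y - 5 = -5*w^3 + w^2*(-34*y - 76) + w*(47*y^2 - 232*y - 295) - 8*y^3 + 56*y^2 + 8*y - 56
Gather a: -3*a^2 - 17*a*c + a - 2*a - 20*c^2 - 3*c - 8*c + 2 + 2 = -3*a^2 + a*(-17*c - 1) - 20*c^2 - 11*c + 4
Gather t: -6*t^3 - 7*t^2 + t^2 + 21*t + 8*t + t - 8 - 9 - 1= -6*t^3 - 6*t^2 + 30*t - 18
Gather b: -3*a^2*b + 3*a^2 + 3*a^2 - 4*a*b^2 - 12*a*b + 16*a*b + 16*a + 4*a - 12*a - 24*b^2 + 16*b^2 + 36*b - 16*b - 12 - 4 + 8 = 6*a^2 + 8*a + b^2*(-4*a - 8) + b*(-3*a^2 + 4*a + 20) - 8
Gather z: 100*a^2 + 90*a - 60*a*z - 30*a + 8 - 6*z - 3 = 100*a^2 + 60*a + z*(-60*a - 6) + 5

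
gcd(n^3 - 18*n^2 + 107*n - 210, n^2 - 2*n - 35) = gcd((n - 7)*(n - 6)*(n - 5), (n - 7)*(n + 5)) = n - 7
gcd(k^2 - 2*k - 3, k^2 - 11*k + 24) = k - 3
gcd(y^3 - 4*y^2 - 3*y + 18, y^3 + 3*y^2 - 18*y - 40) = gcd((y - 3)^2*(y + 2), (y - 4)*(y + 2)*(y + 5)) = y + 2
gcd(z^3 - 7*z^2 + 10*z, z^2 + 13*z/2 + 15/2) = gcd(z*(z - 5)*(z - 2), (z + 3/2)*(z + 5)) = 1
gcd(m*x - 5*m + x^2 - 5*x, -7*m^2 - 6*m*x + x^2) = m + x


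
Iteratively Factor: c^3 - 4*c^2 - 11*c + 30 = (c - 5)*(c^2 + c - 6) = (c - 5)*(c - 2)*(c + 3)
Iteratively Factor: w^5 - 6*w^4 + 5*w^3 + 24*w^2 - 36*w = (w - 3)*(w^4 - 3*w^3 - 4*w^2 + 12*w) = w*(w - 3)*(w^3 - 3*w^2 - 4*w + 12) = w*(w - 3)*(w + 2)*(w^2 - 5*w + 6) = w*(w - 3)*(w - 2)*(w + 2)*(w - 3)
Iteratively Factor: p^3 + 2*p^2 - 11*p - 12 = (p - 3)*(p^2 + 5*p + 4) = (p - 3)*(p + 4)*(p + 1)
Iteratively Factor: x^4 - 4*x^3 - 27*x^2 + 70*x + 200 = (x + 2)*(x^3 - 6*x^2 - 15*x + 100) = (x - 5)*(x + 2)*(x^2 - x - 20) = (x - 5)*(x + 2)*(x + 4)*(x - 5)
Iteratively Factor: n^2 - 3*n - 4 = (n + 1)*(n - 4)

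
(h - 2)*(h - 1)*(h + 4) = h^3 + h^2 - 10*h + 8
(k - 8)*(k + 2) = k^2 - 6*k - 16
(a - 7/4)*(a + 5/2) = a^2 + 3*a/4 - 35/8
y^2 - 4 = (y - 2)*(y + 2)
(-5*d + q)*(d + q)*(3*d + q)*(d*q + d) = -15*d^4*q - 15*d^4 - 17*d^3*q^2 - 17*d^3*q - d^2*q^3 - d^2*q^2 + d*q^4 + d*q^3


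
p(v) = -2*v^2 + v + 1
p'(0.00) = 1.00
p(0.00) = 1.00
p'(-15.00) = 61.00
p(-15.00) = -464.00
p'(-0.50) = 3.00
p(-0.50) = 0.00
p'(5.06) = -19.24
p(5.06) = -45.15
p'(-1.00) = 5.00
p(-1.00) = -2.00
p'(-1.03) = 5.12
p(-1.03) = -2.15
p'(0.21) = 0.16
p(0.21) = 1.12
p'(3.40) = -12.60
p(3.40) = -18.72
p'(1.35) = -4.40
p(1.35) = -1.30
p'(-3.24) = 13.96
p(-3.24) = -23.24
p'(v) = 1 - 4*v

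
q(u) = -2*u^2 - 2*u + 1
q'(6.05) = -26.20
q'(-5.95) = 21.80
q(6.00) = -83.00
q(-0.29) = 1.41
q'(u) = -4*u - 2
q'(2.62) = -12.48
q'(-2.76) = 9.04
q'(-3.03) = 10.12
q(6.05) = -84.30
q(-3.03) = -11.30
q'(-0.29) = -0.84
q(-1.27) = 0.31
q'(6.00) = -26.00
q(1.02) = -3.12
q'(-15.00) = 58.00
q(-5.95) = -57.90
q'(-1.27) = 3.08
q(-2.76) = -8.72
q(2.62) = -17.97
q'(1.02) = -6.08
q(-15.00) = -419.00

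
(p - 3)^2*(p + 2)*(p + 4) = p^4 - 19*p^2 + 6*p + 72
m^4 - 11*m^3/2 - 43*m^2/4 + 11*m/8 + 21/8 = (m - 7)*(m - 1/2)*(m + 1/2)*(m + 3/2)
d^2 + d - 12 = (d - 3)*(d + 4)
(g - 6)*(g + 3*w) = g^2 + 3*g*w - 6*g - 18*w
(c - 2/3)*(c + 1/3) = c^2 - c/3 - 2/9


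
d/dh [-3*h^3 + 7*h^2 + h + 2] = -9*h^2 + 14*h + 1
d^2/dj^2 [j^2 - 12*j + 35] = 2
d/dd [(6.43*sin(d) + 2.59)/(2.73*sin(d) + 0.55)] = -3.5342*cos(d)/(2.73*sin(d) + 0.55)^2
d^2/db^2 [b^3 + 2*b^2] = 6*b + 4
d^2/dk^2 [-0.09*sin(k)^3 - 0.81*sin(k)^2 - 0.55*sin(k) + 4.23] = 0.6175*sin(k) - 0.2025*sin(3*k) - 1.62*cos(2*k)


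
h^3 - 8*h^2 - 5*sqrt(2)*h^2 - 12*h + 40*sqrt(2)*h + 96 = (h - 8)*(h - 6*sqrt(2))*(h + sqrt(2))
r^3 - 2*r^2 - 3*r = r*(r - 3)*(r + 1)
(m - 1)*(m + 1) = m^2 - 1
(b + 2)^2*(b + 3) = b^3 + 7*b^2 + 16*b + 12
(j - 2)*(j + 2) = j^2 - 4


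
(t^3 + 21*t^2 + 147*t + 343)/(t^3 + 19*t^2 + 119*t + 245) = (t + 7)/(t + 5)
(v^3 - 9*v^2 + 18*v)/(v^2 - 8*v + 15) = v*(v - 6)/(v - 5)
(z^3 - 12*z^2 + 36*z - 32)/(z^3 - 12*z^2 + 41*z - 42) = (z^2 - 10*z + 16)/(z^2 - 10*z + 21)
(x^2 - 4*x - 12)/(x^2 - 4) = (x - 6)/(x - 2)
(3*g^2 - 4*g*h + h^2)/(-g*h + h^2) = (-3*g + h)/h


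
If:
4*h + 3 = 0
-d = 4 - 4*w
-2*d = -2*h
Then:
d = -3/4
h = -3/4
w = 13/16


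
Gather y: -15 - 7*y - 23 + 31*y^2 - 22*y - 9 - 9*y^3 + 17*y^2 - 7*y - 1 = -9*y^3 + 48*y^2 - 36*y - 48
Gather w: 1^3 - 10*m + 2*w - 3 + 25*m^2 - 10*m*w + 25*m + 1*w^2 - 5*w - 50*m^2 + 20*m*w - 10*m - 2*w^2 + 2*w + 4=-25*m^2 + 5*m - w^2 + w*(10*m - 1) + 2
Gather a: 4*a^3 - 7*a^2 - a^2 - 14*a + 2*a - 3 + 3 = 4*a^3 - 8*a^2 - 12*a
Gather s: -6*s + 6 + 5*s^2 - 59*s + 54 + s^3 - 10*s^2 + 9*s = s^3 - 5*s^2 - 56*s + 60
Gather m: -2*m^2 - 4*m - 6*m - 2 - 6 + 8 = -2*m^2 - 10*m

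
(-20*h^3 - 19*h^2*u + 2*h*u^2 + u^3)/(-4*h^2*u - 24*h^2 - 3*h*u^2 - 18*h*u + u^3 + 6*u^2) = (5*h + u)/(u + 6)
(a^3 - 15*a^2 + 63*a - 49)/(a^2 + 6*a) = (a^3 - 15*a^2 + 63*a - 49)/(a*(a + 6))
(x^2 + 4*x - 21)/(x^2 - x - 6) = (x + 7)/(x + 2)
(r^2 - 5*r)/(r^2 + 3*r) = (r - 5)/(r + 3)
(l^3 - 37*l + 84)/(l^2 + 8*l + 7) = (l^2 - 7*l + 12)/(l + 1)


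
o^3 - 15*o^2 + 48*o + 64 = (o - 8)^2*(o + 1)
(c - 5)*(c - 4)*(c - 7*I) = c^3 - 9*c^2 - 7*I*c^2 + 20*c + 63*I*c - 140*I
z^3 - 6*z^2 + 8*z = z*(z - 4)*(z - 2)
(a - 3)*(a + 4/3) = a^2 - 5*a/3 - 4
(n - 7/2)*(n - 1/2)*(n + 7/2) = n^3 - n^2/2 - 49*n/4 + 49/8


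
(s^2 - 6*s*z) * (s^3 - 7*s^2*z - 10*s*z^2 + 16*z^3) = s^5 - 13*s^4*z + 32*s^3*z^2 + 76*s^2*z^3 - 96*s*z^4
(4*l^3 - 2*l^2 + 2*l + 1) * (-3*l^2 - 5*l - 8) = -12*l^5 - 14*l^4 - 28*l^3 + 3*l^2 - 21*l - 8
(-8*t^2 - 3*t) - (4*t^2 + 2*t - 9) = -12*t^2 - 5*t + 9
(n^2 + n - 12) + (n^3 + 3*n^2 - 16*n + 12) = n^3 + 4*n^2 - 15*n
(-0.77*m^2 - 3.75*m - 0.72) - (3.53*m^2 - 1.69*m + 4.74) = -4.3*m^2 - 2.06*m - 5.46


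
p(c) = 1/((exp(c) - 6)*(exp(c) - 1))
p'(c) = -exp(c)/((exp(c) - 6)*(exp(c) - 1)^2) - exp(c)/((exp(c) - 6)^2*(exp(c) - 1))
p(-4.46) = 0.17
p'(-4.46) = 0.00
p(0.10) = -1.94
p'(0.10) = 19.97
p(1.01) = -0.18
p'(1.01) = 0.13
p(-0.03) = 6.73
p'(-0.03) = 222.20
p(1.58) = -0.23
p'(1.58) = -0.68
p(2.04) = 0.09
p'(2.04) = -0.50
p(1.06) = -0.17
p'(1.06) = 0.10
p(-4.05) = 0.17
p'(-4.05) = 0.00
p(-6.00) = 0.17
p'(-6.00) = 0.00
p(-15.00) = 0.17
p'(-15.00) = 0.00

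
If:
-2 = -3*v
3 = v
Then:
No Solution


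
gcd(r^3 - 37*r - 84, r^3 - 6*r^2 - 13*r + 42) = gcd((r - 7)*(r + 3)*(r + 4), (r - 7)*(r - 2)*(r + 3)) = r^2 - 4*r - 21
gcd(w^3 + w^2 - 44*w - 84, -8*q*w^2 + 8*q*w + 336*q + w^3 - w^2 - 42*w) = w^2 - w - 42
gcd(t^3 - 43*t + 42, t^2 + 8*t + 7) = t + 7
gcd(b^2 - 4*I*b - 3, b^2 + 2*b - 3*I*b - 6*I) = b - 3*I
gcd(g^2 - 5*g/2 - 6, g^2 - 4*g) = g - 4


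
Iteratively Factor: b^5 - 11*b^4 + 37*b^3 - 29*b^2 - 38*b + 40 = (b + 1)*(b^4 - 12*b^3 + 49*b^2 - 78*b + 40) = (b - 4)*(b + 1)*(b^3 - 8*b^2 + 17*b - 10) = (b - 5)*(b - 4)*(b + 1)*(b^2 - 3*b + 2) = (b - 5)*(b - 4)*(b - 1)*(b + 1)*(b - 2)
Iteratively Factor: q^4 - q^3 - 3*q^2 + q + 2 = (q - 1)*(q^3 - 3*q - 2) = (q - 2)*(q - 1)*(q^2 + 2*q + 1) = (q - 2)*(q - 1)*(q + 1)*(q + 1)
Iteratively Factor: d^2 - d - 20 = (d + 4)*(d - 5)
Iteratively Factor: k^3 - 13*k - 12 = (k + 1)*(k^2 - k - 12) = (k + 1)*(k + 3)*(k - 4)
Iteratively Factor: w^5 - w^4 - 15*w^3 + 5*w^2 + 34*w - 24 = (w - 4)*(w^4 + 3*w^3 - 3*w^2 - 7*w + 6) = (w - 4)*(w + 2)*(w^3 + w^2 - 5*w + 3) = (w - 4)*(w + 2)*(w + 3)*(w^2 - 2*w + 1) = (w - 4)*(w - 1)*(w + 2)*(w + 3)*(w - 1)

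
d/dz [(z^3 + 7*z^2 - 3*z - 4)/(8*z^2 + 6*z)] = (4*z^4 + 6*z^3 + 33*z^2 + 32*z + 12)/(2*z^2*(16*z^2 + 24*z + 9))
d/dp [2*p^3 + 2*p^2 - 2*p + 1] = 6*p^2 + 4*p - 2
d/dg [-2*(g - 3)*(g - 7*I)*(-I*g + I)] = 6*I*g^2 + g*(28 - 16*I) - 56 + 6*I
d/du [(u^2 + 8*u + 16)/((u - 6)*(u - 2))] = 8*(-2*u^2 - u + 28)/(u^4 - 16*u^3 + 88*u^2 - 192*u + 144)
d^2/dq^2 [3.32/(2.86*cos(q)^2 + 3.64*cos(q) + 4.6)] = (-108.625088*(1 - cos(q)^2)^2 - 103.687584*cos(q)^3 + 76.410464*cos(q)^2 + 262.965248*cos(q) + 109.246592)/(2.86*cos(q)^2 + 3.64*cos(q) + 4.6)^3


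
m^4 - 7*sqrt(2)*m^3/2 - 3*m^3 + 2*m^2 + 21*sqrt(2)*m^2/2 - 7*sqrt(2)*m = m*(m - 2)*(m - 1)*(m - 7*sqrt(2)/2)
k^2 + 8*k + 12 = (k + 2)*(k + 6)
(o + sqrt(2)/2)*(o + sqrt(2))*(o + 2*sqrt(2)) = o^3 + 7*sqrt(2)*o^2/2 + 7*o + 2*sqrt(2)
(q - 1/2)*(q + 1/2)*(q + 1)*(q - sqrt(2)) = q^4 - sqrt(2)*q^3 + q^3 - sqrt(2)*q^2 - q^2/4 - q/4 + sqrt(2)*q/4 + sqrt(2)/4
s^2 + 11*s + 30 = (s + 5)*(s + 6)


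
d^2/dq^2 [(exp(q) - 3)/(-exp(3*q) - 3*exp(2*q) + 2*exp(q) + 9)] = (-4*exp(6*q) + 18*exp(5*q) + 82*exp(4*q) - 27*exp(3*q) + 27*exp(2*q) + 354*exp(q) - 135)*exp(q)/(exp(9*q) + 9*exp(8*q) + 21*exp(7*q) - 36*exp(6*q) - 204*exp(5*q) - 99*exp(4*q) + 559*exp(3*q) + 621*exp(2*q) - 486*exp(q) - 729)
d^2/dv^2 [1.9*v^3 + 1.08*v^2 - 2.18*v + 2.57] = 11.4*v + 2.16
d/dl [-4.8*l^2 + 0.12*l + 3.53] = 0.12 - 9.6*l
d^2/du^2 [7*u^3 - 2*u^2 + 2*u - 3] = 42*u - 4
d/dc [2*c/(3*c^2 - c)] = -6/(3*c - 1)^2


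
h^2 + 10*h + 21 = (h + 3)*(h + 7)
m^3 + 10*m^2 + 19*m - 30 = (m - 1)*(m + 5)*(m + 6)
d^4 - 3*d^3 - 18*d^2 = d^2*(d - 6)*(d + 3)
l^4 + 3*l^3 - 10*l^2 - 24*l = l*(l - 3)*(l + 2)*(l + 4)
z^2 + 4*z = z*(z + 4)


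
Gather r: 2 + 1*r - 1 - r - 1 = 0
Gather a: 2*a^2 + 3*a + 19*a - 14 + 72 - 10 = 2*a^2 + 22*a + 48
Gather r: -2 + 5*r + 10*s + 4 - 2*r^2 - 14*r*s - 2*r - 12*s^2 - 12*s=-2*r^2 + r*(3 - 14*s) - 12*s^2 - 2*s + 2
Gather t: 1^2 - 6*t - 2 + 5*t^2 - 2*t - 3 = 5*t^2 - 8*t - 4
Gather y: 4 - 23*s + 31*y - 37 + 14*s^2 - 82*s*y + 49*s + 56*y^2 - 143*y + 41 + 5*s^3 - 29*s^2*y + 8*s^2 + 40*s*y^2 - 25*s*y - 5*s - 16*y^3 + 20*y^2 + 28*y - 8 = 5*s^3 + 22*s^2 + 21*s - 16*y^3 + y^2*(40*s + 76) + y*(-29*s^2 - 107*s - 84)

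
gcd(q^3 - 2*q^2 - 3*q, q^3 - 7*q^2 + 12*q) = q^2 - 3*q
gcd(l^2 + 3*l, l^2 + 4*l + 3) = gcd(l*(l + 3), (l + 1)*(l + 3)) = l + 3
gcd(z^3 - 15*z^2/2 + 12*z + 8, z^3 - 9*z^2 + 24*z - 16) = z^2 - 8*z + 16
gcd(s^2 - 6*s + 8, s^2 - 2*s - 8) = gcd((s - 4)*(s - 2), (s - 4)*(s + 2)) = s - 4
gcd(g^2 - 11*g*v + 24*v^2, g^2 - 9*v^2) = -g + 3*v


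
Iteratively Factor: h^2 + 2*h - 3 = (h + 3)*(h - 1)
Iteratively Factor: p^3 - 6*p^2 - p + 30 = (p + 2)*(p^2 - 8*p + 15) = (p - 5)*(p + 2)*(p - 3)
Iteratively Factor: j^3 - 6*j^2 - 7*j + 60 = (j - 5)*(j^2 - j - 12) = (j - 5)*(j - 4)*(j + 3)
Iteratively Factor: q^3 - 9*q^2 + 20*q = (q - 5)*(q^2 - 4*q) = (q - 5)*(q - 4)*(q)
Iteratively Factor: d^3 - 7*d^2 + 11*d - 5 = (d - 1)*(d^2 - 6*d + 5) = (d - 1)^2*(d - 5)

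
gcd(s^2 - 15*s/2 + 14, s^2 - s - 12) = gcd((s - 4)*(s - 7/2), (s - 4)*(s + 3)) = s - 4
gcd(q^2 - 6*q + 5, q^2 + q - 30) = q - 5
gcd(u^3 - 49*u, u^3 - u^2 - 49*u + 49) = u^2 - 49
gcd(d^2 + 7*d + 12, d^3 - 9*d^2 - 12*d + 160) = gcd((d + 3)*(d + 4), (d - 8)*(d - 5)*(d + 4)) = d + 4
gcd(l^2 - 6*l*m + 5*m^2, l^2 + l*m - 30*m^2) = l - 5*m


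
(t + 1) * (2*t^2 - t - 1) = 2*t^3 + t^2 - 2*t - 1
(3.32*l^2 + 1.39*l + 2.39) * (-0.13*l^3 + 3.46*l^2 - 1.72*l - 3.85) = -0.4316*l^5 + 11.3065*l^4 - 1.2117*l^3 - 6.9034*l^2 - 9.4623*l - 9.2015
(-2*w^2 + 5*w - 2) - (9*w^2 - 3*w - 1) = -11*w^2 + 8*w - 1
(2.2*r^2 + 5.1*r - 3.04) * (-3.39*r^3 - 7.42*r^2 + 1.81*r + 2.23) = -7.458*r^5 - 33.613*r^4 - 23.5544*r^3 + 36.6938*r^2 + 5.8706*r - 6.7792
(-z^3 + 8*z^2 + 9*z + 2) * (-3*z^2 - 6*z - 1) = 3*z^5 - 18*z^4 - 74*z^3 - 68*z^2 - 21*z - 2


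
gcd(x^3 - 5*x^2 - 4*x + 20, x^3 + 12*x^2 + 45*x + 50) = x + 2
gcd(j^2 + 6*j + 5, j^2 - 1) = j + 1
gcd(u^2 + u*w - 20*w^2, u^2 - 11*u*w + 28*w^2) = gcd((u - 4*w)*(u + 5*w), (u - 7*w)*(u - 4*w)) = u - 4*w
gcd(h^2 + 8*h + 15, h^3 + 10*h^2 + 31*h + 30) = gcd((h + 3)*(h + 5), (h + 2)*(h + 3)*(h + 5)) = h^2 + 8*h + 15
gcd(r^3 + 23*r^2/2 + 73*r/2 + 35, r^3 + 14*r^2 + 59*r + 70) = r^2 + 9*r + 14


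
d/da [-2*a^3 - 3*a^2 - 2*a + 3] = -6*a^2 - 6*a - 2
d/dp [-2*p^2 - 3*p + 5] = -4*p - 3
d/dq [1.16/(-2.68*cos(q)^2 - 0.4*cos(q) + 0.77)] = -(6.2176*cos(q) + 0.464)*sin(q)/(2.68*cos(q)^2 + 0.4*cos(q) - 0.77)^2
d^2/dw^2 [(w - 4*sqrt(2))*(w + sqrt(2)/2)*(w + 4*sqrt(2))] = 6*w + sqrt(2)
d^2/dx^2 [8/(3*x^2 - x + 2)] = 16*(-9*x^2 + 3*x + (6*x - 1)^2 - 6)/(3*x^2 - x + 2)^3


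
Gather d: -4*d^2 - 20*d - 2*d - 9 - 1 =-4*d^2 - 22*d - 10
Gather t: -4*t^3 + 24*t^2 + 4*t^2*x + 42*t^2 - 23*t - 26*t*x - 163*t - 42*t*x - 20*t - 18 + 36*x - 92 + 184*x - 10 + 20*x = -4*t^3 + t^2*(4*x + 66) + t*(-68*x - 206) + 240*x - 120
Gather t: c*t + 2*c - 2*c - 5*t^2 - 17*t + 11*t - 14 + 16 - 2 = -5*t^2 + t*(c - 6)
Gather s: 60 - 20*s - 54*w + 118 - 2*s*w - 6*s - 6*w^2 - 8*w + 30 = s*(-2*w - 26) - 6*w^2 - 62*w + 208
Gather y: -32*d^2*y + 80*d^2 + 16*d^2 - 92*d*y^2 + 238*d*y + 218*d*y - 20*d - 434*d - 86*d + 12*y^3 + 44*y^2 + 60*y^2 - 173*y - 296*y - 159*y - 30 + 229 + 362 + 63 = 96*d^2 - 540*d + 12*y^3 + y^2*(104 - 92*d) + y*(-32*d^2 + 456*d - 628) + 624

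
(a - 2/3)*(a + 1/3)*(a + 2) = a^3 + 5*a^2/3 - 8*a/9 - 4/9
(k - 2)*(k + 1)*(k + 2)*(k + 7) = k^4 + 8*k^3 + 3*k^2 - 32*k - 28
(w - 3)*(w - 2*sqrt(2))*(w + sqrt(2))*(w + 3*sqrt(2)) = w^4 - 3*w^3 + 2*sqrt(2)*w^3 - 10*w^2 - 6*sqrt(2)*w^2 - 12*sqrt(2)*w + 30*w + 36*sqrt(2)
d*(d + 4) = d^2 + 4*d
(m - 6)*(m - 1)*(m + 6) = m^3 - m^2 - 36*m + 36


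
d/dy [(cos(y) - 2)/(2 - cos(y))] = 0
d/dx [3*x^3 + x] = 9*x^2 + 1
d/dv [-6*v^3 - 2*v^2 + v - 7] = -18*v^2 - 4*v + 1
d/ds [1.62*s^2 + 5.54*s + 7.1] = 3.24*s + 5.54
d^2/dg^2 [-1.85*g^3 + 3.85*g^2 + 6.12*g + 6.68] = 7.7 - 11.1*g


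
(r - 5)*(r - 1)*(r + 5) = r^3 - r^2 - 25*r + 25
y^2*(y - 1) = y^3 - y^2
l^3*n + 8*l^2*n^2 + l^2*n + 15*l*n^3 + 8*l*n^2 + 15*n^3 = (l + 3*n)*(l + 5*n)*(l*n + n)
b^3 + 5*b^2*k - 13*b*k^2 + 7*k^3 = (b - k)^2*(b + 7*k)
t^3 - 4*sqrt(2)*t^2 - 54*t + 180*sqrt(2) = (t - 6*sqrt(2))*(t - 3*sqrt(2))*(t + 5*sqrt(2))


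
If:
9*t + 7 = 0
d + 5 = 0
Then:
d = -5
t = -7/9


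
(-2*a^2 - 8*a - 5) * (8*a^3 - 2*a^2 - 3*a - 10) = -16*a^5 - 60*a^4 - 18*a^3 + 54*a^2 + 95*a + 50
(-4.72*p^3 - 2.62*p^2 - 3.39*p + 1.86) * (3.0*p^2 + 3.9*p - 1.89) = -14.16*p^5 - 26.268*p^4 - 11.4672*p^3 - 2.6892*p^2 + 13.6611*p - 3.5154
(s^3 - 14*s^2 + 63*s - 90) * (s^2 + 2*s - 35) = s^5 - 12*s^4 + 526*s^2 - 2385*s + 3150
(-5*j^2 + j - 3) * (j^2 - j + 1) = -5*j^4 + 6*j^3 - 9*j^2 + 4*j - 3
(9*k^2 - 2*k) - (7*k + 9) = 9*k^2 - 9*k - 9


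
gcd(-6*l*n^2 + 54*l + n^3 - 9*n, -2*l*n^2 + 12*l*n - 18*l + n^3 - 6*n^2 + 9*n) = n - 3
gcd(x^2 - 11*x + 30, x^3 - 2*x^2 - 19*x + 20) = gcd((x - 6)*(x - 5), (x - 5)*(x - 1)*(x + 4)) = x - 5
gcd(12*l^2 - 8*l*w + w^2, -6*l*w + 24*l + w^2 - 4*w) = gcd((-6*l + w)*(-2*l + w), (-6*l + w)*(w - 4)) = -6*l + w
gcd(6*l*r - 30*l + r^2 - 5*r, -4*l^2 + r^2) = 1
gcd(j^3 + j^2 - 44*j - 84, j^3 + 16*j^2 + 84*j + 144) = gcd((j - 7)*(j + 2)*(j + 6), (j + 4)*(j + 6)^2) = j + 6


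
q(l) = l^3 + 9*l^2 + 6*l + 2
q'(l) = 3*l^2 + 18*l + 6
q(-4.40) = 64.66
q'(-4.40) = -15.12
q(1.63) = 40.02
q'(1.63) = 43.31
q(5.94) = 564.78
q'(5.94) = 218.77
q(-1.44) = 9.04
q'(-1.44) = -13.70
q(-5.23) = 73.74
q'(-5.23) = -6.08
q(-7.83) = 26.75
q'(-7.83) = 48.99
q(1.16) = 22.63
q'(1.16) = 30.92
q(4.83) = 353.62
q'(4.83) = 162.93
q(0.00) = 2.00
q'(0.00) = 6.00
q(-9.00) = -52.00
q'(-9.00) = 87.00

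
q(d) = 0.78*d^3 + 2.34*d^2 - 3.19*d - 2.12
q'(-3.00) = 3.83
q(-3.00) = 7.45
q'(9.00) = 228.47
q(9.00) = 727.33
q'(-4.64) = 25.47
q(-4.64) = -14.86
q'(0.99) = 3.74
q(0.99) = -2.23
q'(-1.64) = -4.57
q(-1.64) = 5.96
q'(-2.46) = -0.54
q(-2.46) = 8.28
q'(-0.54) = -5.03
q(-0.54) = 0.16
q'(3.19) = 35.55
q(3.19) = 36.84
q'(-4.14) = 17.54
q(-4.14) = -4.15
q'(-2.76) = 1.72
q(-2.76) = 8.11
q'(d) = 2.34*d^2 + 4.68*d - 3.19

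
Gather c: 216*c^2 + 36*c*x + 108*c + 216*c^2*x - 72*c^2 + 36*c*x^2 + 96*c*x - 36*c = c^2*(216*x + 144) + c*(36*x^2 + 132*x + 72)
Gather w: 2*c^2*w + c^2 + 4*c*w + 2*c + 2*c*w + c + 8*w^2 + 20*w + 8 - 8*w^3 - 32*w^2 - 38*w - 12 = c^2 + 3*c - 8*w^3 - 24*w^2 + w*(2*c^2 + 6*c - 18) - 4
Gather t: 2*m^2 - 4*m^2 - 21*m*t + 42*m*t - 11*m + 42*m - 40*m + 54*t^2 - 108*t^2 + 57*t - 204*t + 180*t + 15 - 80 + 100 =-2*m^2 - 9*m - 54*t^2 + t*(21*m + 33) + 35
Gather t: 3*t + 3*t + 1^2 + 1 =6*t + 2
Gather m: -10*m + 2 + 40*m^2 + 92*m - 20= 40*m^2 + 82*m - 18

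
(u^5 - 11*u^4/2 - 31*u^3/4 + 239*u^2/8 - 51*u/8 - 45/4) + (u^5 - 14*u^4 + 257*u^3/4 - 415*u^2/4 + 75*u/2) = 2*u^5 - 39*u^4/2 + 113*u^3/2 - 591*u^2/8 + 249*u/8 - 45/4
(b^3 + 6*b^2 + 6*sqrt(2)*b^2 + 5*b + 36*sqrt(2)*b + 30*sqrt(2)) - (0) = b^3 + 6*b^2 + 6*sqrt(2)*b^2 + 5*b + 36*sqrt(2)*b + 30*sqrt(2)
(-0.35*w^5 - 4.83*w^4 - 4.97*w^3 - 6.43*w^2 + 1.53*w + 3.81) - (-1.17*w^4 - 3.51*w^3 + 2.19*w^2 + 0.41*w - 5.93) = -0.35*w^5 - 3.66*w^4 - 1.46*w^3 - 8.62*w^2 + 1.12*w + 9.74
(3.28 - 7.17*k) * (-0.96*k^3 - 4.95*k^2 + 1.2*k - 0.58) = 6.8832*k^4 + 32.3427*k^3 - 24.84*k^2 + 8.0946*k - 1.9024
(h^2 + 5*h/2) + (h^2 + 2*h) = 2*h^2 + 9*h/2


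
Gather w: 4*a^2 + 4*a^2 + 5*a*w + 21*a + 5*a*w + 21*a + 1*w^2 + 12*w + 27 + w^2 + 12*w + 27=8*a^2 + 42*a + 2*w^2 + w*(10*a + 24) + 54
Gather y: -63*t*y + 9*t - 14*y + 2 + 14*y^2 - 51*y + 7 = 9*t + 14*y^2 + y*(-63*t - 65) + 9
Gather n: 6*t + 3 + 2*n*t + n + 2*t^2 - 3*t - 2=n*(2*t + 1) + 2*t^2 + 3*t + 1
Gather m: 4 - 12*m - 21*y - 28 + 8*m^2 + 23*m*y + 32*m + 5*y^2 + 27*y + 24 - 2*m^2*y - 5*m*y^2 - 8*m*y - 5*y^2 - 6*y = m^2*(8 - 2*y) + m*(-5*y^2 + 15*y + 20)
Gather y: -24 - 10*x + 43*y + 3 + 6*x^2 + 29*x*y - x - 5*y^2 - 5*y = 6*x^2 - 11*x - 5*y^2 + y*(29*x + 38) - 21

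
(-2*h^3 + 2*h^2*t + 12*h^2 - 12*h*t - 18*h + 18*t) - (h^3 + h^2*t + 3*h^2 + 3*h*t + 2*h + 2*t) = -3*h^3 + h^2*t + 9*h^2 - 15*h*t - 20*h + 16*t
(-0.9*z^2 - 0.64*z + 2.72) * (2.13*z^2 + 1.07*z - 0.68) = -1.917*z^4 - 2.3262*z^3 + 5.7208*z^2 + 3.3456*z - 1.8496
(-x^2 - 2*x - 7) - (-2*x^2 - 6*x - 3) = x^2 + 4*x - 4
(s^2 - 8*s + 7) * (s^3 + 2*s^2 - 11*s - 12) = s^5 - 6*s^4 - 20*s^3 + 90*s^2 + 19*s - 84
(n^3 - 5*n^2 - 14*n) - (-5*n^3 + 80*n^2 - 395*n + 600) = 6*n^3 - 85*n^2 + 381*n - 600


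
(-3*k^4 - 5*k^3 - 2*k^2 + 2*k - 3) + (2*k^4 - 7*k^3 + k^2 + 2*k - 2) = -k^4 - 12*k^3 - k^2 + 4*k - 5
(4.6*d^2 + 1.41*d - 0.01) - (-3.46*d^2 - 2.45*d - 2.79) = 8.06*d^2 + 3.86*d + 2.78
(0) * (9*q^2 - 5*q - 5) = 0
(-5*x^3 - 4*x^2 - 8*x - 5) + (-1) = -5*x^3 - 4*x^2 - 8*x - 6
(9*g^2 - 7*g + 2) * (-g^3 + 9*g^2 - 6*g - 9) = -9*g^5 + 88*g^4 - 119*g^3 - 21*g^2 + 51*g - 18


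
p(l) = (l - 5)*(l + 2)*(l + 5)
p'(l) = (l - 5)*(l + 2) + (l - 5)*(l + 5) + (l + 2)*(l + 5)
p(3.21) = -76.57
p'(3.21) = 18.75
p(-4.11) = 17.11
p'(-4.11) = 9.24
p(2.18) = -84.63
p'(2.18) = -2.02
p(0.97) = -71.46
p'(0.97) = -18.30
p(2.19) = -84.65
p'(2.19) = -1.85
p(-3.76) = 19.12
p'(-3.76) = 2.37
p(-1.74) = -5.71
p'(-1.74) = -22.88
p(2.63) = -83.72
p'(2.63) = 6.27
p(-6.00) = -44.00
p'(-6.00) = 59.00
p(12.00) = 1666.00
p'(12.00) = 455.00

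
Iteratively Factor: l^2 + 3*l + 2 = (l + 2)*(l + 1)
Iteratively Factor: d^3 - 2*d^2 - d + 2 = (d - 1)*(d^2 - d - 2) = (d - 1)*(d + 1)*(d - 2)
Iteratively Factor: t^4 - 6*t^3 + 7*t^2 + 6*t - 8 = (t - 2)*(t^3 - 4*t^2 - t + 4) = (t - 2)*(t - 1)*(t^2 - 3*t - 4) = (t - 4)*(t - 2)*(t - 1)*(t + 1)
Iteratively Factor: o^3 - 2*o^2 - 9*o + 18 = (o - 2)*(o^2 - 9) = (o - 2)*(o + 3)*(o - 3)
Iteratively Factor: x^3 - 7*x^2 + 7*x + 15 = (x + 1)*(x^2 - 8*x + 15) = (x - 3)*(x + 1)*(x - 5)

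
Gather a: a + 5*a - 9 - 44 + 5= 6*a - 48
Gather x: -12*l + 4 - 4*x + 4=-12*l - 4*x + 8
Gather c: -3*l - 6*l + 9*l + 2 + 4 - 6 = 0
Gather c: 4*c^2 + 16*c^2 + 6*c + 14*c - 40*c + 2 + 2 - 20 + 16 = 20*c^2 - 20*c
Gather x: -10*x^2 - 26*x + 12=-10*x^2 - 26*x + 12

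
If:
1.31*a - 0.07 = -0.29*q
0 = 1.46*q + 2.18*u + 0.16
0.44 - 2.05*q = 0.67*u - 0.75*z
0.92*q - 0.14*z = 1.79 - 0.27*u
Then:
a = -0.81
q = 3.90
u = -2.69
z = 7.68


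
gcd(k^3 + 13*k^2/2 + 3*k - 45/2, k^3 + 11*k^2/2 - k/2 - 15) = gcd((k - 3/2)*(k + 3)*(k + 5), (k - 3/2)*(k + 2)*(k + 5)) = k^2 + 7*k/2 - 15/2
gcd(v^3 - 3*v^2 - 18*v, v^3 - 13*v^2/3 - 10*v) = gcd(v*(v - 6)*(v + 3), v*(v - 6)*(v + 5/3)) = v^2 - 6*v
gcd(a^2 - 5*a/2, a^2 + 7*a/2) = a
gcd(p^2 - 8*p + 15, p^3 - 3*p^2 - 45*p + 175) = p - 5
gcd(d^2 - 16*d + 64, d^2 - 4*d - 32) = d - 8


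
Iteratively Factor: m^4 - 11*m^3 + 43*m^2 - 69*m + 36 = (m - 1)*(m^3 - 10*m^2 + 33*m - 36) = (m - 4)*(m - 1)*(m^2 - 6*m + 9) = (m - 4)*(m - 3)*(m - 1)*(m - 3)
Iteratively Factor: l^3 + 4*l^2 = (l + 4)*(l^2) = l*(l + 4)*(l)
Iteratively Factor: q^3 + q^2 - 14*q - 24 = (q - 4)*(q^2 + 5*q + 6) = (q - 4)*(q + 2)*(q + 3)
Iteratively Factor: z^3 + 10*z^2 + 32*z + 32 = (z + 4)*(z^2 + 6*z + 8) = (z + 2)*(z + 4)*(z + 4)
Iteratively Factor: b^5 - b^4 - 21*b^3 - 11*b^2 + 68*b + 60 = (b + 1)*(b^4 - 2*b^3 - 19*b^2 + 8*b + 60) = (b - 2)*(b + 1)*(b^3 - 19*b - 30) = (b - 2)*(b + 1)*(b + 3)*(b^2 - 3*b - 10) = (b - 5)*(b - 2)*(b + 1)*(b + 3)*(b + 2)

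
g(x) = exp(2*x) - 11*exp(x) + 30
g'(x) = 2*exp(2*x) - 11*exp(x)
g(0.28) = 17.20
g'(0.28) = -11.05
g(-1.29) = 27.05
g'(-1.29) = -2.88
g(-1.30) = 27.08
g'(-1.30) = -2.85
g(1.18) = 4.79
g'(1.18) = -14.62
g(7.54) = 3520614.11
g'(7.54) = 7061868.36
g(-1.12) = 26.52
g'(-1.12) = -3.38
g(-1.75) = 28.12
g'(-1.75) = -1.85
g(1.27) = 3.51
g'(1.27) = -13.81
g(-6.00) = 29.97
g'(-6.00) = -0.03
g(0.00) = 20.00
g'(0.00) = -9.00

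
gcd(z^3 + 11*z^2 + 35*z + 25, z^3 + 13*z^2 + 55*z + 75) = z^2 + 10*z + 25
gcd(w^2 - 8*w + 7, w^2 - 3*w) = 1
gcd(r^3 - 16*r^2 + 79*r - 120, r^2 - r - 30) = 1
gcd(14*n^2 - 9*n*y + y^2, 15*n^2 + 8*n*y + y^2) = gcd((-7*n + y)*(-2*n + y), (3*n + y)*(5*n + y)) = 1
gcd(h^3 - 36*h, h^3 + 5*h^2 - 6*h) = h^2 + 6*h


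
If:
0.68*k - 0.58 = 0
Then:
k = 0.85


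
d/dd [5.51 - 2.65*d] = -2.65000000000000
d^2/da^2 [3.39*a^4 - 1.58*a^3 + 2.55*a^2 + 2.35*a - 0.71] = 40.68*a^2 - 9.48*a + 5.1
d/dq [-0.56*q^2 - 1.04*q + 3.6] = -1.12*q - 1.04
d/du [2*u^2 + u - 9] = 4*u + 1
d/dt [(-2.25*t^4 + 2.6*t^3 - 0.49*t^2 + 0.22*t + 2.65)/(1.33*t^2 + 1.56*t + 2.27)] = (-5.985*t^5 - 7.072*t^4 - 12.318*t^3 + 16.649*t^2 - 9.2736*t - 3.6346)/(1.7689*t^4 + 4.1496*t^3 + 8.4718*t^2 + 7.0824*t + 5.1529)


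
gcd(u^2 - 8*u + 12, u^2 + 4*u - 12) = u - 2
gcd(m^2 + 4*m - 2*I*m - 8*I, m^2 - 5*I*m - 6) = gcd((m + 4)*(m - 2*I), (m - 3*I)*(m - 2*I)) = m - 2*I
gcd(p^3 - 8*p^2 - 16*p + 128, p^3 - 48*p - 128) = p^2 - 4*p - 32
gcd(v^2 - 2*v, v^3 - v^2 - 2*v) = v^2 - 2*v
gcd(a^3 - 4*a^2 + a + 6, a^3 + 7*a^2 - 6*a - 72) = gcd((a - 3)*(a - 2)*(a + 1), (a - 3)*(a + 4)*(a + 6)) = a - 3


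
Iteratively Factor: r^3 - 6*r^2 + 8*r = (r - 4)*(r^2 - 2*r) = (r - 4)*(r - 2)*(r)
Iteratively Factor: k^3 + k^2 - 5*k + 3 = (k + 3)*(k^2 - 2*k + 1) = (k - 1)*(k + 3)*(k - 1)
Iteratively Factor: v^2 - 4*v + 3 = (v - 3)*(v - 1)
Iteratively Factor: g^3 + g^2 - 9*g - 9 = (g + 3)*(g^2 - 2*g - 3) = (g - 3)*(g + 3)*(g + 1)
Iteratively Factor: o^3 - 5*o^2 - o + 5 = (o + 1)*(o^2 - 6*o + 5) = (o - 1)*(o + 1)*(o - 5)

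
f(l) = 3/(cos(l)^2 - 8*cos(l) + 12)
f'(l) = 3*(2*sin(l)*cos(l) - 8*sin(l))/(cos(l)^2 - 8*cos(l) + 12)^2 = 6*(cos(l) - 4)*sin(l)/(cos(l)^2 - 8*cos(l) + 12)^2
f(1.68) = 0.23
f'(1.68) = -0.15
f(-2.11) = 0.18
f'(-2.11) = 0.09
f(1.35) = 0.29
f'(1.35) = -0.21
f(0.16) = 0.59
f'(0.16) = -0.11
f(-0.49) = 0.52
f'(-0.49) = 0.27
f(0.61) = 0.49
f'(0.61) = -0.29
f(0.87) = 0.41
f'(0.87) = -0.29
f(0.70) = 0.46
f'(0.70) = -0.30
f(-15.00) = 0.16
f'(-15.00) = 0.05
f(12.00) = 0.50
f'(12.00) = 0.29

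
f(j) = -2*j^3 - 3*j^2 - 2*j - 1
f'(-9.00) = -434.00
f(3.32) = -113.90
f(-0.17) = -0.74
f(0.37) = -2.25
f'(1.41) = -22.39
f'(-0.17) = -1.15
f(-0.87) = -0.21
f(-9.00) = 1232.00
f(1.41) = -15.39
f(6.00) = -553.00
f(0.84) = -5.98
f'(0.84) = -11.27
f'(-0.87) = -1.32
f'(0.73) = -9.58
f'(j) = -6*j^2 - 6*j - 2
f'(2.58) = -57.42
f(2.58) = -60.48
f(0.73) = -4.84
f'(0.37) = -5.04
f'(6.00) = -254.00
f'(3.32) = -88.05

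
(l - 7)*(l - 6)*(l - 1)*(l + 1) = l^4 - 13*l^3 + 41*l^2 + 13*l - 42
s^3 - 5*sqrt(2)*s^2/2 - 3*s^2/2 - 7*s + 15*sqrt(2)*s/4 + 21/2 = (s - 3/2)*(s - 7*sqrt(2)/2)*(s + sqrt(2))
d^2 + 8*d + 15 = (d + 3)*(d + 5)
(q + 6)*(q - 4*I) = q^2 + 6*q - 4*I*q - 24*I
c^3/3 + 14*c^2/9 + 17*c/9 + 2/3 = (c/3 + 1/3)*(c + 2/3)*(c + 3)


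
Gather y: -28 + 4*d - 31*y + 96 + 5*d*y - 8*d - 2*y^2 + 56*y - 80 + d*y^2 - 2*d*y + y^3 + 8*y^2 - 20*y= -4*d + y^3 + y^2*(d + 6) + y*(3*d + 5) - 12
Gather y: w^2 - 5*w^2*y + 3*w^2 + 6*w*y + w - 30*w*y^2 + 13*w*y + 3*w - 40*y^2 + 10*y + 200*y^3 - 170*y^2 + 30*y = 4*w^2 + 4*w + 200*y^3 + y^2*(-30*w - 210) + y*(-5*w^2 + 19*w + 40)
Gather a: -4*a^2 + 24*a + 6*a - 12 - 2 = -4*a^2 + 30*a - 14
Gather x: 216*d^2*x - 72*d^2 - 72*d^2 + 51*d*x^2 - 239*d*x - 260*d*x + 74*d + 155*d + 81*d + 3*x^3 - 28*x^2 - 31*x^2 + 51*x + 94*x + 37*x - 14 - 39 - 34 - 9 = -144*d^2 + 310*d + 3*x^3 + x^2*(51*d - 59) + x*(216*d^2 - 499*d + 182) - 96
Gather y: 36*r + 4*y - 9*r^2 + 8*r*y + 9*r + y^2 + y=-9*r^2 + 45*r + y^2 + y*(8*r + 5)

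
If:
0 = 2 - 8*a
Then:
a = 1/4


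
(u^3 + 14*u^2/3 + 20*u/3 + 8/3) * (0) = 0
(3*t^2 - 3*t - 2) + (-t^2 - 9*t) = 2*t^2 - 12*t - 2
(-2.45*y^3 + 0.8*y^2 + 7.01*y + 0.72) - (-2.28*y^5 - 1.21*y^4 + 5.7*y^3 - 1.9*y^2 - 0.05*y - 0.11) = 2.28*y^5 + 1.21*y^4 - 8.15*y^3 + 2.7*y^2 + 7.06*y + 0.83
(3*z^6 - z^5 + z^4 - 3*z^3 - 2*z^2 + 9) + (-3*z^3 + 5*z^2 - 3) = 3*z^6 - z^5 + z^4 - 6*z^3 + 3*z^2 + 6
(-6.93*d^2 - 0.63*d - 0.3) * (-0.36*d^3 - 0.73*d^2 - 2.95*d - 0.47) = 2.4948*d^5 + 5.2857*d^4 + 21.0114*d^3 + 5.3346*d^2 + 1.1811*d + 0.141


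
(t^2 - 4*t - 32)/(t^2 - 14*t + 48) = (t + 4)/(t - 6)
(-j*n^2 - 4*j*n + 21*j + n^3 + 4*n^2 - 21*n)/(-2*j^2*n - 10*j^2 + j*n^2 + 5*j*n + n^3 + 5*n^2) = (n^2 + 4*n - 21)/(2*j*n + 10*j + n^2 + 5*n)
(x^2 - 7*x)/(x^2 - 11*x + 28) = x/(x - 4)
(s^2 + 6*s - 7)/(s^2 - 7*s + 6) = (s + 7)/(s - 6)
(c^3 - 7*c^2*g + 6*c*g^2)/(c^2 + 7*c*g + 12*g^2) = c*(c^2 - 7*c*g + 6*g^2)/(c^2 + 7*c*g + 12*g^2)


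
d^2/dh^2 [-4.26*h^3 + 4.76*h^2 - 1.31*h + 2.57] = 9.52 - 25.56*h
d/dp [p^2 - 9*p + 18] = 2*p - 9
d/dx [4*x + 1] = 4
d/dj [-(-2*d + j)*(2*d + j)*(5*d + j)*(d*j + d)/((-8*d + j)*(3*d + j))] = d*(-480*d^5 - 192*d^4*j + 4*d^4 + 320*d^3*j^2 + 200*d^3*j + 146*d^2*j^3 + 93*d^2*j^2 + 10*d*j^4 + 10*d*j^3 - 2*j^5 - j^4)/(576*d^4 + 240*d^3*j - 23*d^2*j^2 - 10*d*j^3 + j^4)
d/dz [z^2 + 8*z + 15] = 2*z + 8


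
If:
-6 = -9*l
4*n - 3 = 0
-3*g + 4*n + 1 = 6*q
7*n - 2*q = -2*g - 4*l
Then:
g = -79/36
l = 2/3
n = 3/4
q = 127/72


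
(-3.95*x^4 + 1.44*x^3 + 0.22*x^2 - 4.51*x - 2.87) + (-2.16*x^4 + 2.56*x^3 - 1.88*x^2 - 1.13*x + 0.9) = -6.11*x^4 + 4.0*x^3 - 1.66*x^2 - 5.64*x - 1.97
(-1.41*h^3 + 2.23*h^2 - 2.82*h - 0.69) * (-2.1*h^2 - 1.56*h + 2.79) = 2.961*h^5 - 2.4834*h^4 - 1.4907*h^3 + 12.0699*h^2 - 6.7914*h - 1.9251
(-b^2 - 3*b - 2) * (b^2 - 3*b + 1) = -b^4 + 6*b^2 + 3*b - 2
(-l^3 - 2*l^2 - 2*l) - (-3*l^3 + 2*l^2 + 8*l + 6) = 2*l^3 - 4*l^2 - 10*l - 6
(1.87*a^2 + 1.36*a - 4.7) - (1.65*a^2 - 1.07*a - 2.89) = 0.22*a^2 + 2.43*a - 1.81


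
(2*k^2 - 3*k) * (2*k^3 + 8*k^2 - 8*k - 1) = 4*k^5 + 10*k^4 - 40*k^3 + 22*k^2 + 3*k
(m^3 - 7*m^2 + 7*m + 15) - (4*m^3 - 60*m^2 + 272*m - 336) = -3*m^3 + 53*m^2 - 265*m + 351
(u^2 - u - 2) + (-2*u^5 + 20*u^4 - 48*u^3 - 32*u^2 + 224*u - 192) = -2*u^5 + 20*u^4 - 48*u^3 - 31*u^2 + 223*u - 194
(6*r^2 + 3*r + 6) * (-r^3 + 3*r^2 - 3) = -6*r^5 + 15*r^4 + 3*r^3 - 9*r - 18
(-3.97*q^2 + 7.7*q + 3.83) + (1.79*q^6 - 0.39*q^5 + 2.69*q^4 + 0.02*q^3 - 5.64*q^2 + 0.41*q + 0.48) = 1.79*q^6 - 0.39*q^5 + 2.69*q^4 + 0.02*q^3 - 9.61*q^2 + 8.11*q + 4.31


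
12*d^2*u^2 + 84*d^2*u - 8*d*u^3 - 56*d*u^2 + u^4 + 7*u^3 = u*(-6*d + u)*(-2*d + u)*(u + 7)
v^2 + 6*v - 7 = (v - 1)*(v + 7)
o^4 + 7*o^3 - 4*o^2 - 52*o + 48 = (o - 2)*(o - 1)*(o + 4)*(o + 6)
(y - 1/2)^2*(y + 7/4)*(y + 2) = y^4 + 11*y^3/4 - 41*y/16 + 7/8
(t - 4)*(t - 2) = t^2 - 6*t + 8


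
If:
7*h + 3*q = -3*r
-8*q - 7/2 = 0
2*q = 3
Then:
No Solution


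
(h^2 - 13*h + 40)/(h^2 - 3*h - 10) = (h - 8)/(h + 2)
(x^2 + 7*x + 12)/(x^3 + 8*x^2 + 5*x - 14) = (x^2 + 7*x + 12)/(x^3 + 8*x^2 + 5*x - 14)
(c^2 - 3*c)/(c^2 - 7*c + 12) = c/(c - 4)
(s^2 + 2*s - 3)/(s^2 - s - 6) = (-s^2 - 2*s + 3)/(-s^2 + s + 6)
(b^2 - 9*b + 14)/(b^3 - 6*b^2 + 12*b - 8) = (b - 7)/(b^2 - 4*b + 4)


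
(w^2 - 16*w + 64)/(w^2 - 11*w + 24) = (w - 8)/(w - 3)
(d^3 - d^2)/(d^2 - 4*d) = d*(d - 1)/(d - 4)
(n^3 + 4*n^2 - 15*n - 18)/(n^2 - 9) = (n^2 + 7*n + 6)/(n + 3)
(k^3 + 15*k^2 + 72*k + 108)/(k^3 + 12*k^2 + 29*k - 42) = (k^2 + 9*k + 18)/(k^2 + 6*k - 7)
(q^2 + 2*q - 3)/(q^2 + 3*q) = (q - 1)/q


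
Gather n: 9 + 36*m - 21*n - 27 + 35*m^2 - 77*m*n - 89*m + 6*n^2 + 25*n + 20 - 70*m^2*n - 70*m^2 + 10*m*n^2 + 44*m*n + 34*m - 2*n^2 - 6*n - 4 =-35*m^2 - 19*m + n^2*(10*m + 4) + n*(-70*m^2 - 33*m - 2) - 2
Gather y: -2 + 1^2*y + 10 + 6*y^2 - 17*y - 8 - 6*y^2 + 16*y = 0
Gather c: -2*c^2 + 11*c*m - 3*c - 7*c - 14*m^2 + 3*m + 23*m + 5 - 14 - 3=-2*c^2 + c*(11*m - 10) - 14*m^2 + 26*m - 12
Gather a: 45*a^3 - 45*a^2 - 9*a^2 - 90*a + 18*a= 45*a^3 - 54*a^2 - 72*a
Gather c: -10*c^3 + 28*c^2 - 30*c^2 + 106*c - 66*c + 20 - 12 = -10*c^3 - 2*c^2 + 40*c + 8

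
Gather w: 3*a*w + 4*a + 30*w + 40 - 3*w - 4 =4*a + w*(3*a + 27) + 36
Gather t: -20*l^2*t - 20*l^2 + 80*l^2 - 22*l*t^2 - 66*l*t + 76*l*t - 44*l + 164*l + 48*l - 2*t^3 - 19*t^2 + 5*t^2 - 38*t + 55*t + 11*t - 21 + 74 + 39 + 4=60*l^2 + 168*l - 2*t^3 + t^2*(-22*l - 14) + t*(-20*l^2 + 10*l + 28) + 96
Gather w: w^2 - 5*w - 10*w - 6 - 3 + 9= w^2 - 15*w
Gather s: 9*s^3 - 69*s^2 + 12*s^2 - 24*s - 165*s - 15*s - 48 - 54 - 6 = 9*s^3 - 57*s^2 - 204*s - 108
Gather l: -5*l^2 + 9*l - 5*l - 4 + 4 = -5*l^2 + 4*l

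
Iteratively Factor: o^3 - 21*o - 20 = (o + 4)*(o^2 - 4*o - 5) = (o - 5)*(o + 4)*(o + 1)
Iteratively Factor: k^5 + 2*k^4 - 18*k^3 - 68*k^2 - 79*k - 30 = (k - 5)*(k^4 + 7*k^3 + 17*k^2 + 17*k + 6) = (k - 5)*(k + 3)*(k^3 + 4*k^2 + 5*k + 2) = (k - 5)*(k + 1)*(k + 3)*(k^2 + 3*k + 2) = (k - 5)*(k + 1)*(k + 2)*(k + 3)*(k + 1)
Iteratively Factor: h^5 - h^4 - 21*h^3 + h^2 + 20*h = (h + 4)*(h^4 - 5*h^3 - h^2 + 5*h) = (h - 5)*(h + 4)*(h^3 - h) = (h - 5)*(h - 1)*(h + 4)*(h^2 + h) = h*(h - 5)*(h - 1)*(h + 4)*(h + 1)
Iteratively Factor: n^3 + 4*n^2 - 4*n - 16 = (n + 2)*(n^2 + 2*n - 8) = (n - 2)*(n + 2)*(n + 4)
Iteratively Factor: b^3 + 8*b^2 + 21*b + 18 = (b + 3)*(b^2 + 5*b + 6) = (b + 2)*(b + 3)*(b + 3)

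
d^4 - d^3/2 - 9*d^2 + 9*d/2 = d*(d - 3)*(d - 1/2)*(d + 3)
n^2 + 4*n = n*(n + 4)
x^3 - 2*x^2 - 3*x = x*(x - 3)*(x + 1)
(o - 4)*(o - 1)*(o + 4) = o^3 - o^2 - 16*o + 16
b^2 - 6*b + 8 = (b - 4)*(b - 2)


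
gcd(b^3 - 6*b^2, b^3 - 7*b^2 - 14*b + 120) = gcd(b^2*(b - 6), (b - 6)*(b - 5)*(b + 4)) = b - 6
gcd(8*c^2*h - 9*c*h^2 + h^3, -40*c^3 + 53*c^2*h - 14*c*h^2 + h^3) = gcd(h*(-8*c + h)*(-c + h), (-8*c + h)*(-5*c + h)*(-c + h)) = 8*c^2 - 9*c*h + h^2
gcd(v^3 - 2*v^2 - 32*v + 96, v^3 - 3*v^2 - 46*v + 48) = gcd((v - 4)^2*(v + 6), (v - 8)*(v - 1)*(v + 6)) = v + 6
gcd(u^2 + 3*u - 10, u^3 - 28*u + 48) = u - 2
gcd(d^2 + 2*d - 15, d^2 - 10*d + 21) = d - 3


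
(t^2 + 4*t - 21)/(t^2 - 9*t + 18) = (t + 7)/(t - 6)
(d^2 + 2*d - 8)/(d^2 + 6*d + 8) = (d - 2)/(d + 2)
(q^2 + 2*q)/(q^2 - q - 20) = q*(q + 2)/(q^2 - q - 20)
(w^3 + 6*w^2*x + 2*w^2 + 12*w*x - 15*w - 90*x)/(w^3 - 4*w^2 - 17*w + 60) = (w^2 + 6*w*x + 5*w + 30*x)/(w^2 - w - 20)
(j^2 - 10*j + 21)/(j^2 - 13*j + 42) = (j - 3)/(j - 6)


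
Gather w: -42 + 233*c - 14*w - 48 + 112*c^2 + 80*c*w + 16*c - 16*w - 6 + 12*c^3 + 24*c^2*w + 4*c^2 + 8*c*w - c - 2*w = 12*c^3 + 116*c^2 + 248*c + w*(24*c^2 + 88*c - 32) - 96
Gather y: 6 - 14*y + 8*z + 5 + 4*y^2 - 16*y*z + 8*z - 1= 4*y^2 + y*(-16*z - 14) + 16*z + 10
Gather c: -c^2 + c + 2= -c^2 + c + 2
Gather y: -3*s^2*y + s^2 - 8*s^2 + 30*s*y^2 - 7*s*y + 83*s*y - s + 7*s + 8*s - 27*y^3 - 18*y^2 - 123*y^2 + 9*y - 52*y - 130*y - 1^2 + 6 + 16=-7*s^2 + 14*s - 27*y^3 + y^2*(30*s - 141) + y*(-3*s^2 + 76*s - 173) + 21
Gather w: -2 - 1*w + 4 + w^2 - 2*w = w^2 - 3*w + 2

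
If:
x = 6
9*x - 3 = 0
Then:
No Solution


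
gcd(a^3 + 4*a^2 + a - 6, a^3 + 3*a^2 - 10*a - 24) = a + 2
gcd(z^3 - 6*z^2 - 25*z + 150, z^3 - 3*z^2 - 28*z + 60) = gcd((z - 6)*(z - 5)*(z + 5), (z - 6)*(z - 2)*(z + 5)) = z^2 - z - 30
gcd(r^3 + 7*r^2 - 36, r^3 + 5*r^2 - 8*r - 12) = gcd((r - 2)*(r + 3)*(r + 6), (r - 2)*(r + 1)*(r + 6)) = r^2 + 4*r - 12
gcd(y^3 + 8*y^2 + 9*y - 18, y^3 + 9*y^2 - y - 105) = 1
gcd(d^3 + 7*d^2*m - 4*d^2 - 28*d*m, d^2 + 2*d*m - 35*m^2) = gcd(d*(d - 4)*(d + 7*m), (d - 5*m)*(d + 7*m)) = d + 7*m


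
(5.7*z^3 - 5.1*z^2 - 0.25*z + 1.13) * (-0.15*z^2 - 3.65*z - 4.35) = -0.855*z^5 - 20.04*z^4 - 6.1425*z^3 + 22.928*z^2 - 3.037*z - 4.9155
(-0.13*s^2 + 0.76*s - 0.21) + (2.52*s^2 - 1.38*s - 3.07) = 2.39*s^2 - 0.62*s - 3.28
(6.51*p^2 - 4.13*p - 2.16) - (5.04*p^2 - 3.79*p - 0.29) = 1.47*p^2 - 0.34*p - 1.87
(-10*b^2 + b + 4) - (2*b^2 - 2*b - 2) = -12*b^2 + 3*b + 6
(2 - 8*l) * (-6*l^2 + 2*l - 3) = 48*l^3 - 28*l^2 + 28*l - 6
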